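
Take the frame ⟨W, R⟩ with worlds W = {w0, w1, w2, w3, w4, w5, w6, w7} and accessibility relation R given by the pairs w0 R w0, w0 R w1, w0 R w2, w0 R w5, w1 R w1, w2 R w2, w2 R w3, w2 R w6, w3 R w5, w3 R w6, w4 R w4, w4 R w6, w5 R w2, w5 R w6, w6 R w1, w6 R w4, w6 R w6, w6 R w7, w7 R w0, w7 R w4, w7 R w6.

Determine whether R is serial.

Yes

Serial: yes — every world has a successor (e.g. w0 R w0).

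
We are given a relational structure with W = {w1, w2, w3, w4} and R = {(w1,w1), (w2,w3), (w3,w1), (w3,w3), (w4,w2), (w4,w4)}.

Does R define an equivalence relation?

No

Reflexive: no — w2 is not related to itself.
Symmetric: no — w2 R w3 but not w3 R w2.
Transitive: no — w2 R w3 and w3 R w1, but not w2 R w1.
So R is not an equivalence relation.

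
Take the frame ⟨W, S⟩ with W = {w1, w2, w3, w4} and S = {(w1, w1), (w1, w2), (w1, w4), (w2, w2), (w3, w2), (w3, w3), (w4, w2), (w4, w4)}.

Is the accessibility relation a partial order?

Yes

Reflexive: yes — every world is S-related to itself.
Transitive: yes — every two-step S-path is closed by a direct edge.
Antisymmetric: yes — no distinct pair is related both ways.
So S is a partial order.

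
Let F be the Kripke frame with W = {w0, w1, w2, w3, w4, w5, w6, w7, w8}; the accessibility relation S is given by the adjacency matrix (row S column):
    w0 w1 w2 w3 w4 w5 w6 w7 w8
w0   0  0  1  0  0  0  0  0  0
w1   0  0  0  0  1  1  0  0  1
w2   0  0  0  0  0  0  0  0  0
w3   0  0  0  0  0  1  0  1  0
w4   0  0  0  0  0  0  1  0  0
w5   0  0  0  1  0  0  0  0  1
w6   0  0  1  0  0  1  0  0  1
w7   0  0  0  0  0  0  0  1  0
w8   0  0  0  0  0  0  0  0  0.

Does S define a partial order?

Reflexive: no — w0 is not related to itself.
Transitive: no — w1 S w4 and w4 S w6, but not w1 S w6.
Antisymmetric: no — w3 S w5 and w5 S w3 with w3 ≠ w5.
So S is not a partial order.

No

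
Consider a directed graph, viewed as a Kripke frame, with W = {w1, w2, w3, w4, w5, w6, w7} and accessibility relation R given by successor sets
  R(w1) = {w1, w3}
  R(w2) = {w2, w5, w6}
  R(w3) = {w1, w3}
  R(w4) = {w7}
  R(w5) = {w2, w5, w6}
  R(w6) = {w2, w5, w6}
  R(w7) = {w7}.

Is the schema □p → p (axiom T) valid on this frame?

By correspondence theory, T is valid on a frame iff R is reflexive.
Reflexive: no — w4 is not related to itself.

No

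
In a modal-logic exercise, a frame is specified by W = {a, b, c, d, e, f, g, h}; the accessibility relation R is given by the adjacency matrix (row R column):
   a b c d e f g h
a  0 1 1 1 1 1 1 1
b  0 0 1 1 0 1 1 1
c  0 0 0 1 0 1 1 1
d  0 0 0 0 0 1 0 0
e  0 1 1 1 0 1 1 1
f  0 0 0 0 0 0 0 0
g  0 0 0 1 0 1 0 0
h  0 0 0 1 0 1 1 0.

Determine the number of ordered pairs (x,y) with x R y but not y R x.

28

Enumerating: (a,b), (a,c), (a,d), (a,e), (a,f), (a,g), (a,h), (b,c), (b,d), (b,f), (b,g), (b,h), … and 16 more.
Total: 28.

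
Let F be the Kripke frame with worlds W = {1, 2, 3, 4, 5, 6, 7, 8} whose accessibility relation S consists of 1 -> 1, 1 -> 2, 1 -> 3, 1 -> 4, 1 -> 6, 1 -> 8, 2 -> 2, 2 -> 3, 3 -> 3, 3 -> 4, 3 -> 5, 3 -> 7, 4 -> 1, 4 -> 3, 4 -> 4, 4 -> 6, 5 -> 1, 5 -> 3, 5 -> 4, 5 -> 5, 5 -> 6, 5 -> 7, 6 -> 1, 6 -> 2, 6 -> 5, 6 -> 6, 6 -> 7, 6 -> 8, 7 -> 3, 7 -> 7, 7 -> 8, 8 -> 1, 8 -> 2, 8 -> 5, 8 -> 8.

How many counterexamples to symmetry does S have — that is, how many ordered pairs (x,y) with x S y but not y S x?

13

Enumerating: (1,2), (1,3), (2,3), (4,6), (5,1), (5,4), (5,7), (6,2), (6,7), (6,8), (7,8), (8,2), (8,5).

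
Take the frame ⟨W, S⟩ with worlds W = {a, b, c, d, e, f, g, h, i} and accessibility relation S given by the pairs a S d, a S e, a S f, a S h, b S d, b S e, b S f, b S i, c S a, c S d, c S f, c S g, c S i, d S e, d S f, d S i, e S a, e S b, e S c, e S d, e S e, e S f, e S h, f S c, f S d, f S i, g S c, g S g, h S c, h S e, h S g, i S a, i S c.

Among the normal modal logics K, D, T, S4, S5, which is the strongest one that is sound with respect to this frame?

D

Serial (axiom D): yes — every world has a successor (e.g. a S d).
Reflexive (axiom T): no — a is not related to itself.
Transitive (axiom 4): no — a S d and d S i, but not a S i.
Euclidean (axiom 5): no — a S d and a S h, but not d S h.
So F validates K, D; T would additionally require S to be reflexive. The strongest is D.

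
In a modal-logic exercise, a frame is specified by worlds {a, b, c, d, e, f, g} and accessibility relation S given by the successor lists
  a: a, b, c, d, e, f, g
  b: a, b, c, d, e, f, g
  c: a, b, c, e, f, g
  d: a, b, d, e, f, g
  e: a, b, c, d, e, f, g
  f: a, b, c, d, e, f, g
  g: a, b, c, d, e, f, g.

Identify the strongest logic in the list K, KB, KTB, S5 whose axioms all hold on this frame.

Symmetric (axiom B): yes — every pair in S has its reverse in S.
Reflexive (axiom T): yes — every world is S-related to itself.
Euclidean (axiom 5): no — a S c and a S d, but not c S d.
So F validates K, KB, KTB; S5 would additionally require S to be Euclidean. The strongest is KTB.

KTB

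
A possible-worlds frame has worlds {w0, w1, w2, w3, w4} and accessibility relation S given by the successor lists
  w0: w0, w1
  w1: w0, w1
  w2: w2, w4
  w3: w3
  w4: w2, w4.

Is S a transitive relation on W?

Yes

Transitive: yes — every two-step S-path is closed by a direct edge.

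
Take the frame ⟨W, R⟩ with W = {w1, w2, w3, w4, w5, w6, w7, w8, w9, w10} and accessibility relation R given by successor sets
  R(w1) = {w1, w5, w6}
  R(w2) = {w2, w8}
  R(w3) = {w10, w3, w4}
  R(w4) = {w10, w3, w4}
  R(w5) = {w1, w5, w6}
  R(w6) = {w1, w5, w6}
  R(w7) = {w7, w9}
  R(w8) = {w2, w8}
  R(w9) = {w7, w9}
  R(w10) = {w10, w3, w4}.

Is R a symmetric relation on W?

Symmetric: yes — every pair in R has its reverse in R.

Yes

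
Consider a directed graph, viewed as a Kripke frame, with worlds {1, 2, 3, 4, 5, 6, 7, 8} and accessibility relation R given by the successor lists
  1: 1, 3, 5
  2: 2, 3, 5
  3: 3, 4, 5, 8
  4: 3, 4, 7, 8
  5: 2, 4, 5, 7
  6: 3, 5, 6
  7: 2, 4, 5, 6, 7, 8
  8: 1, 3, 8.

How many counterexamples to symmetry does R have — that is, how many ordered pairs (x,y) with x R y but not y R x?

12

Enumerating: (1,3), (1,5), (2,3), (3,5), (4,8), (5,4), (6,3), (6,5), (7,2), (7,6), (7,8), (8,1).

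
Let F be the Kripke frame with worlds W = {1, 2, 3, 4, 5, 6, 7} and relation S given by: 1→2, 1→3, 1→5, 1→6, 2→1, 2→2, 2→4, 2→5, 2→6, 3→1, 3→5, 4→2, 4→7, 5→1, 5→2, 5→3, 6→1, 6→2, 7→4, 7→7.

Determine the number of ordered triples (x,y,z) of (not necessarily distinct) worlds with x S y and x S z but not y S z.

Enumerating: (1,2,3), (1,3,2), (1,3,3), (1,3,6), (1,5,5), (1,5,6), (1,6,3), (1,6,5), (1,6,6), (2,1,1), (2,1,4), (2,4,1), … and 19 more.
Total: 31.

31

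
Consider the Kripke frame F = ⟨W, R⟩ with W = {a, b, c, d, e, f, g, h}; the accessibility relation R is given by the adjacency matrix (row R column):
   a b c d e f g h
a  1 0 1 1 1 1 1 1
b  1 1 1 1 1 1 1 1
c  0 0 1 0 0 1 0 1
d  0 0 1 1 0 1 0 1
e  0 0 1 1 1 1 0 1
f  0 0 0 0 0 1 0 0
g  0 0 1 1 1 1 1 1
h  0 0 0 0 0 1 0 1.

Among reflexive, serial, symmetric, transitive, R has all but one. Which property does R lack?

symmetric

Reflexive: yes — every world is R-related to itself.
Serial: yes — every world has a successor (e.g. a R a).
Symmetric: no — a R c but not c R a.
Transitive: yes — every two-step R-path is closed by a direct edge.
Only symmetric fails.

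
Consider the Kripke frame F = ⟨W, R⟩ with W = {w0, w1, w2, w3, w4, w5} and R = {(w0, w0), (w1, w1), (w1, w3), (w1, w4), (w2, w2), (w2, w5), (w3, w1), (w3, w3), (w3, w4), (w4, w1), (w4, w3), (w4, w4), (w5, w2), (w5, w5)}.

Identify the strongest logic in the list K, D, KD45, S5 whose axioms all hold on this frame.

Serial (axiom D): yes — every world has a successor (e.g. w0 R w0).
Euclidean (axiom 5): yes — any two successors of a common world are R-related.
Transitive (axiom 4): yes — every two-step R-path is closed by a direct edge.
Reflexive (axiom T): yes — every world is R-related to itself.
So F validates K, D, KD45, S5. The strongest is S5.

S5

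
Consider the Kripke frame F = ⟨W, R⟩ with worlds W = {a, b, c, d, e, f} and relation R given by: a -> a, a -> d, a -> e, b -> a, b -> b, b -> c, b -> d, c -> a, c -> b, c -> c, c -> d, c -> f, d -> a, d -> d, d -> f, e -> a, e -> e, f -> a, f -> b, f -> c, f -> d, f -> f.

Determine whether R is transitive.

No

Transitive: no — a R d and d R f, but not a R f.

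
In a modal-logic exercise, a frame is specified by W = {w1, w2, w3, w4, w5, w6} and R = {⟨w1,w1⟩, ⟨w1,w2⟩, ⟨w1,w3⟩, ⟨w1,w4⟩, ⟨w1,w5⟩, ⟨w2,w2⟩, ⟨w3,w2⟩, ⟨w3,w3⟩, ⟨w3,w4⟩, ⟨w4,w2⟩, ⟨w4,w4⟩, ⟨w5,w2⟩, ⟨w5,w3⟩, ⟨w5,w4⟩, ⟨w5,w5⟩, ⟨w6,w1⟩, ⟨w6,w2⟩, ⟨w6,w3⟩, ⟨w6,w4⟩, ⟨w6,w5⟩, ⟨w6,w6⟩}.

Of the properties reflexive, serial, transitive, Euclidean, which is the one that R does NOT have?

Reflexive: yes — every world is R-related to itself.
Serial: yes — every world has a successor (e.g. w1 R w1).
Transitive: yes — every two-step R-path is closed by a direct edge.
Euclidean: no — w1 R w2 and w1 R w3, but not w2 R w3.
Only Euclidean fails.

Euclidean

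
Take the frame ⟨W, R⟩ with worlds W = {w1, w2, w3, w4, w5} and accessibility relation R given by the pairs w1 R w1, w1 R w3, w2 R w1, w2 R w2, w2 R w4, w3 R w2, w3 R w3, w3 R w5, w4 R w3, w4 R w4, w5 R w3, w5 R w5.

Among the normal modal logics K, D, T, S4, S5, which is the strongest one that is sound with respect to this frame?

T

Serial (axiom D): yes — every world has a successor (e.g. w1 R w1).
Reflexive (axiom T): yes — every world is R-related to itself.
Transitive (axiom 4): no — w1 R w3 and w3 R w2, but not w1 R w2.
Euclidean (axiom 5): no — w2 R w1 and w2 R w4, but not w1 R w4.
So F validates K, D, T; S4 would additionally require R to be transitive. The strongest is T.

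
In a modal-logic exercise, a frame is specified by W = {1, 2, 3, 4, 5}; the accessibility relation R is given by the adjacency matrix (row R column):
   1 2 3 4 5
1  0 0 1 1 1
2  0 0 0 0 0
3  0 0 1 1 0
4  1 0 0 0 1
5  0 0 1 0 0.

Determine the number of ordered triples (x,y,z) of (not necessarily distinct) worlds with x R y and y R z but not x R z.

7

Enumerating: (1,4,1), (3,4,1), (3,4,5), (4,1,3), (4,1,4), (4,5,3), (5,3,4).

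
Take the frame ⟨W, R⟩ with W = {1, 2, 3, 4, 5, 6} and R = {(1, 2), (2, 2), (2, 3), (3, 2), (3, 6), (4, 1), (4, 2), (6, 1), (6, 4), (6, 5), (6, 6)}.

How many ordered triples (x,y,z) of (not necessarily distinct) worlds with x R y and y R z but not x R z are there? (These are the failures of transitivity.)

Enumerating: (1,2,3), (2,3,6), (3,2,3), (3,6,1), (3,6,4), (3,6,5), (4,2,3), (6,1,2), (6,4,2).

9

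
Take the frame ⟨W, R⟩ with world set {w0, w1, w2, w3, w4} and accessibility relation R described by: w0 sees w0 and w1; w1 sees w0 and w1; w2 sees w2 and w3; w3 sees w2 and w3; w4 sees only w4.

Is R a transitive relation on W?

Yes

Transitive: yes — every two-step R-path is closed by a direct edge.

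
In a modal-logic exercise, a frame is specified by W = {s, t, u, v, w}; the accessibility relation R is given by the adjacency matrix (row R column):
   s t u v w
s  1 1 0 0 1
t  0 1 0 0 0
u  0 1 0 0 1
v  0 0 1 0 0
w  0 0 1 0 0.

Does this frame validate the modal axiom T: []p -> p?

By correspondence theory, T is valid on a frame iff R is reflexive.
Reflexive: no — u is not related to itself.

No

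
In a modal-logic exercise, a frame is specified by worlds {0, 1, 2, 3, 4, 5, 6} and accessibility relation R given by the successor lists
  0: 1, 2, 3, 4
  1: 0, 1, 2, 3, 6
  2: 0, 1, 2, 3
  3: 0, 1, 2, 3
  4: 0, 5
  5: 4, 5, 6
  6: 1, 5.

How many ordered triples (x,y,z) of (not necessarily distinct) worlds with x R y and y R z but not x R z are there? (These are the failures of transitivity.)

26

Enumerating: (0,1,0), (0,1,6), (0,2,0), (0,3,0), (0,4,0), (0,4,5), (1,0,4), (1,6,5), (2,0,4), (2,1,6), (3,0,4), (3,1,6), … and 14 more.
Total: 26.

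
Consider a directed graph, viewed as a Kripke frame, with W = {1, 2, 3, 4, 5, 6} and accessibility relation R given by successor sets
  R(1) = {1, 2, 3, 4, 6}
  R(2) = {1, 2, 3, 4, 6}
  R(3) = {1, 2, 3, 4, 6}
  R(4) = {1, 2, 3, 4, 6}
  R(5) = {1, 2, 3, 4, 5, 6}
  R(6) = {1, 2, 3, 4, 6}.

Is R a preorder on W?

Reflexive: yes — every world is R-related to itself.
Transitive: yes — every two-step R-path is closed by a direct edge.
So R is a preorder.

Yes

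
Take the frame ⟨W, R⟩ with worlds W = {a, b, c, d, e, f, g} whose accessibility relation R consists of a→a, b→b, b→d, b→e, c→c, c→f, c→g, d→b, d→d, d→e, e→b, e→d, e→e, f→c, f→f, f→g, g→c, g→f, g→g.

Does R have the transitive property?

Transitive: yes — every two-step R-path is closed by a direct edge.

Yes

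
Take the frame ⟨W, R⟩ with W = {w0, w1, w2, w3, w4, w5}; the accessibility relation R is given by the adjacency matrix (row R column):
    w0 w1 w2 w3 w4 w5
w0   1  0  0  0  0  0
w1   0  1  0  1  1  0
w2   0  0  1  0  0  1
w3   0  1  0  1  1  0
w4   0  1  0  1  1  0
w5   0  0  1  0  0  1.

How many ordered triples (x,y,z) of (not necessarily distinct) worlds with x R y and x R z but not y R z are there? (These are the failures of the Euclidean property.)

0

R is Euclidean; there are no such tuples.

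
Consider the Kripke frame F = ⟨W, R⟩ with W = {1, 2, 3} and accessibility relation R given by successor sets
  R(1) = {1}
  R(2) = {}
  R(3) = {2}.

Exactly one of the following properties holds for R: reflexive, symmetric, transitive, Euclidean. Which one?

transitive

Reflexive: no — 2 is not related to itself.
Symmetric: no — 3 R 2 but not 2 R 3.
Transitive: yes — every two-step R-path is closed by a direct edge.
Euclidean: no — 3 R 2 and 3 R 2, but not 2 R 2.
Only transitive holds.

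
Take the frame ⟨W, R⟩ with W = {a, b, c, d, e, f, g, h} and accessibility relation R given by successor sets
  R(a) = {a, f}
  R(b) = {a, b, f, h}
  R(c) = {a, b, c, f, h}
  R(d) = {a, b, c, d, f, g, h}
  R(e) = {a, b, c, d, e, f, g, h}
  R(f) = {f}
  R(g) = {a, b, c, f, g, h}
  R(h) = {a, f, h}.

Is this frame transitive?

Transitive: yes — every two-step R-path is closed by a direct edge.

Yes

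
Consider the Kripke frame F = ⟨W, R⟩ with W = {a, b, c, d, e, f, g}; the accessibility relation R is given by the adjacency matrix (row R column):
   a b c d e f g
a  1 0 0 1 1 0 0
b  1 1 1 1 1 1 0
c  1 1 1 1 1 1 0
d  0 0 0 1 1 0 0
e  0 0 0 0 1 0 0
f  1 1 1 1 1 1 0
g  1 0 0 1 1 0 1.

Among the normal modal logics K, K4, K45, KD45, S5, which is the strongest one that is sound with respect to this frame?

Transitive (axiom 4): yes — every two-step R-path is closed by a direct edge.
Euclidean (axiom 5): no — a R e and a R d, but not e R d.
Serial (axiom D): yes — every world has a successor (e.g. a R a).
Reflexive (axiom T): yes — every world is R-related to itself.
So F validates K, K4; K45 would additionally require R to be Euclidean. The strongest is K4.

K4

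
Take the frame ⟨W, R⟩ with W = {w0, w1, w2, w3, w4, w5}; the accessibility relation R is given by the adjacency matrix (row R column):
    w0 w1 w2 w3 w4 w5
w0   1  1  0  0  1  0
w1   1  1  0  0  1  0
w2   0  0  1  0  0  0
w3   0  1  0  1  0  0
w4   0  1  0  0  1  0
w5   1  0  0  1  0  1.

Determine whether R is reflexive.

Reflexive: yes — every world is R-related to itself.

Yes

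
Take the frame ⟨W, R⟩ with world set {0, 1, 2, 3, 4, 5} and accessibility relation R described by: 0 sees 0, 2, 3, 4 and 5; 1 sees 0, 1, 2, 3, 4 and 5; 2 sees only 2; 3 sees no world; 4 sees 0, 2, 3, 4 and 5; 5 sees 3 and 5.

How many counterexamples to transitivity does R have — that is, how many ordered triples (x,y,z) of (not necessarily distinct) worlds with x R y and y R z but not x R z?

0

R is transitive; there are no such tuples.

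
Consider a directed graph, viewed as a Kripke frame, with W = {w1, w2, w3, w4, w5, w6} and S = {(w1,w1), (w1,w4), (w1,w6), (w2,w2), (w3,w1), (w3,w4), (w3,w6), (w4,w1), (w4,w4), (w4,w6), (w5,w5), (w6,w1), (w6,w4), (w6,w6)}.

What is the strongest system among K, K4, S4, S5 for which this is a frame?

Transitive (axiom 4): yes — every two-step S-path is closed by a direct edge.
Reflexive (axiom T): no — w3 is not related to itself.
Euclidean (axiom 5): yes — any two successors of a common world are S-related.
So F validates K, K4; S4 would additionally require S to be reflexive. The strongest is K4.

K4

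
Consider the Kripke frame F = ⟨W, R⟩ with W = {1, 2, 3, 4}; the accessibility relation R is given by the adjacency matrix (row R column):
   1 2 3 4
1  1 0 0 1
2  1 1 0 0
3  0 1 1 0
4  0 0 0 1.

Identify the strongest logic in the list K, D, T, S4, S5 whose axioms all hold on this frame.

T

Serial (axiom D): yes — every world has a successor (e.g. 1 R 1).
Reflexive (axiom T): yes — every world is R-related to itself.
Transitive (axiom 4): no — 2 R 1 and 1 R 4, but not 2 R 4.
Euclidean (axiom 5): no — 1 R 4 and 1 R 1, but not 4 R 1.
So F validates K, D, T; S4 would additionally require R to be transitive. The strongest is T.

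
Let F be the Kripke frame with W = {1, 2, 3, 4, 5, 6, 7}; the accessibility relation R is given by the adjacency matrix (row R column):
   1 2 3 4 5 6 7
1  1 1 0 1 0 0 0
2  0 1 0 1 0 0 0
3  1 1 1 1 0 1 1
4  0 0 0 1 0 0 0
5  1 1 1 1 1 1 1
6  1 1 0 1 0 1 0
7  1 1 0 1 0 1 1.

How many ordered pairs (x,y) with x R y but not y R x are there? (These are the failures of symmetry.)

Enumerating: (1,2), (1,4), (2,4), (3,1), (3,2), (3,4), (3,6), (3,7), (5,1), (5,2), (5,3), (5,4), … and 9 more.
Total: 21.

21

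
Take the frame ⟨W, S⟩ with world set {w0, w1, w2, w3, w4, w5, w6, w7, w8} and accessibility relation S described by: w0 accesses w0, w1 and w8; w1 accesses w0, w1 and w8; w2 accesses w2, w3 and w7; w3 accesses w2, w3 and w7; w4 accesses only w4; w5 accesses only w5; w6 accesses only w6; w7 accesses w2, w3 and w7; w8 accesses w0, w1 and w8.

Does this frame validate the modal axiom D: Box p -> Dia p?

Yes

The schema D characterises exactly the serial frames.
Serial: yes — every world has a successor (e.g. w0 S w0).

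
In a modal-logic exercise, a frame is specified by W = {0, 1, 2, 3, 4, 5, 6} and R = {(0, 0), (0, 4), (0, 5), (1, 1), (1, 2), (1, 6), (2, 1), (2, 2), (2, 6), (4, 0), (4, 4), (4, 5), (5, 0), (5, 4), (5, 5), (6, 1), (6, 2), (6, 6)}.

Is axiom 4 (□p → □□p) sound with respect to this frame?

Yes

Axiom 4 corresponds to the accessibility relation being transitive.
Transitive: yes — every two-step R-path is closed by a direct edge.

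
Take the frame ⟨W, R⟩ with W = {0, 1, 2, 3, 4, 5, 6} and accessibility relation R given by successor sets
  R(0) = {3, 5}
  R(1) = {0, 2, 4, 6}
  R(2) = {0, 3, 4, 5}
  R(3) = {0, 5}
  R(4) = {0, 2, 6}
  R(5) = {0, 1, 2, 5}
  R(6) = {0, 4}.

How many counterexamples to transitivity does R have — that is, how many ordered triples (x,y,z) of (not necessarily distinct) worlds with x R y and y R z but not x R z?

Enumerating: (0,3,0), (0,5,0), (0,5,1), (0,5,2), (1,0,3), (1,0,5), (1,2,3), (1,2,5), (2,4,2), (2,4,6), (2,5,1), (2,5,2), … and 18 more.
Total: 30.

30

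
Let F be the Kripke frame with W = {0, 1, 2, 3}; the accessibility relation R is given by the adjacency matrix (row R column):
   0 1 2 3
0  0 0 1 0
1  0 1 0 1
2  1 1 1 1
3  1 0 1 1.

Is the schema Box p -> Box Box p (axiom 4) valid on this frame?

The schema 4 characterises exactly the transitive frames.
Transitive: no — 0 R 2 and 2 R 1, but not 0 R 1.

No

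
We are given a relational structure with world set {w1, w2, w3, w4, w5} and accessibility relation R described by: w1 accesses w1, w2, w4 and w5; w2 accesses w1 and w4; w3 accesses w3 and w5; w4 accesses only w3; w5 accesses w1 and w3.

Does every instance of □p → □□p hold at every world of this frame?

No

The schema 4 characterises exactly the transitive frames.
Transitive: no — w1 R w4 and w4 R w3, but not w1 R w3.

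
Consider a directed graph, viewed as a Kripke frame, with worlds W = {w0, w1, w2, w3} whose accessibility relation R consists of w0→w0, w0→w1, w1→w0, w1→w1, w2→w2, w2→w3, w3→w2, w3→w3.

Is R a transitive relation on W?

Yes

Transitive: yes — every two-step R-path is closed by a direct edge.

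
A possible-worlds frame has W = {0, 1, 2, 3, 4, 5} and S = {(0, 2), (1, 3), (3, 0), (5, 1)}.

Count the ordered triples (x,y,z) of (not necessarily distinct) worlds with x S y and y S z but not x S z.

Enumerating: (1,3,0), (3,0,2), (5,1,3).

3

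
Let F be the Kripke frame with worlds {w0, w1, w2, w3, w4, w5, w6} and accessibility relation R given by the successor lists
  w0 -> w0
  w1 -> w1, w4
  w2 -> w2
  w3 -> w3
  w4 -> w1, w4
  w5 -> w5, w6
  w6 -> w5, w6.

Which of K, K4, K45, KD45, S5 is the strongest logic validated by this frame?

Transitive (axiom 4): yes — every two-step R-path is closed by a direct edge.
Euclidean (axiom 5): yes — any two successors of a common world are R-related.
Serial (axiom D): yes — every world has a successor (e.g. w0 R w0).
Reflexive (axiom T): yes — every world is R-related to itself.
So F validates K, K4, K45, KD45, S5. The strongest is S5.

S5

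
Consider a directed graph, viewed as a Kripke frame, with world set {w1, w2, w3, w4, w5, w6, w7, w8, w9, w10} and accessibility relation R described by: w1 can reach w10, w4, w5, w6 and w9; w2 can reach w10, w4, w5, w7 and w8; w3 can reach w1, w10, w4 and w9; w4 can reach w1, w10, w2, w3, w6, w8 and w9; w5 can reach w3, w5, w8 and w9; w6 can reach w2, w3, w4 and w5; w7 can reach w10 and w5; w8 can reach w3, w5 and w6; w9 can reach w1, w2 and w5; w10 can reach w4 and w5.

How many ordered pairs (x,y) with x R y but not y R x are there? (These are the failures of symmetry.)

22

Enumerating: (w1,w10), (w1,w5), (w1,w6), (w10,w5), (w2,w10), (w2,w5), (w2,w7), (w2,w8), (w3,w1), (w3,w10), (w3,w9), (w4,w8), … and 10 more.
Total: 22.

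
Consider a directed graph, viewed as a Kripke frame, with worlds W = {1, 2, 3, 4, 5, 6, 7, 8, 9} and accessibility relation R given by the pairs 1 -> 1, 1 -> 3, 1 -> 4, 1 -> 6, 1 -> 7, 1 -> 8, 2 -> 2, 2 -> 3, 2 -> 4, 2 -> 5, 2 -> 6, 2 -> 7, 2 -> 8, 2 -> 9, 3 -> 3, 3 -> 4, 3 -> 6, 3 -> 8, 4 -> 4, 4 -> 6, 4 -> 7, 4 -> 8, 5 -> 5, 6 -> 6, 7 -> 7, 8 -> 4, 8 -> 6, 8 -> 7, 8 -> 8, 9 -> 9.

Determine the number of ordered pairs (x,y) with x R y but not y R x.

Enumerating: (1,3), (1,4), (1,6), (1,7), (1,8), (2,3), (2,4), (2,5), (2,6), (2,7), (2,8), (2,9), … and 7 more.
Total: 19.

19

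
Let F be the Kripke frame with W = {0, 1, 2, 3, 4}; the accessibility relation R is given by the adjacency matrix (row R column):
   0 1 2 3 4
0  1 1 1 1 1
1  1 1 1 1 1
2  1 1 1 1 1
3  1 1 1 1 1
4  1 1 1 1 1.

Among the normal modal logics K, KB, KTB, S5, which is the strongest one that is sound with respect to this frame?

Symmetric (axiom B): yes — every pair in R has its reverse in R.
Reflexive (axiom T): yes — every world is R-related to itself.
Euclidean (axiom 5): yes — any two successors of a common world are R-related.
So F validates K, KB, KTB, S5. The strongest is S5.

S5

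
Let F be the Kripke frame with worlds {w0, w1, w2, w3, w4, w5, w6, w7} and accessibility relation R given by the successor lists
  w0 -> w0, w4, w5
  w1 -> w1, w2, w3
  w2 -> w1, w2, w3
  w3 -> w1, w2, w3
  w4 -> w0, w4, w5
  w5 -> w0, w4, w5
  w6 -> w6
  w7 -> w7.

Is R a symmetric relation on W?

Symmetric: yes — every pair in R has its reverse in R.

Yes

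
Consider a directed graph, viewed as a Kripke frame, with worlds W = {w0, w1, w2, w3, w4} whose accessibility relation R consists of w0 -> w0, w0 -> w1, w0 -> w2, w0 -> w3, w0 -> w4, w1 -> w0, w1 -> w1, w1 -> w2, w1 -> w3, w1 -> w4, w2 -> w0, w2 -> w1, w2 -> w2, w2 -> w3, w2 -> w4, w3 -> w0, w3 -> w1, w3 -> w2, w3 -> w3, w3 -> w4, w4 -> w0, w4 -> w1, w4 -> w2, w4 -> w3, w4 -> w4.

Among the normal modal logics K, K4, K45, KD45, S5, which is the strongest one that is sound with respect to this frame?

Transitive (axiom 4): yes — every two-step R-path is closed by a direct edge.
Euclidean (axiom 5): yes — any two successors of a common world are R-related.
Serial (axiom D): yes — every world has a successor (e.g. w0 R w0).
Reflexive (axiom T): yes — every world is R-related to itself.
So F validates K, K4, K45, KD45, S5. The strongest is S5.

S5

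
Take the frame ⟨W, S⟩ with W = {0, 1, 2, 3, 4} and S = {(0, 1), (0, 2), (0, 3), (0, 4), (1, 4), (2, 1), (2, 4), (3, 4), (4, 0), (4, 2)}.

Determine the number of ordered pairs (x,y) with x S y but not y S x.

6

Enumerating: (0,1), (0,2), (0,3), (1,4), (2,1), (3,4).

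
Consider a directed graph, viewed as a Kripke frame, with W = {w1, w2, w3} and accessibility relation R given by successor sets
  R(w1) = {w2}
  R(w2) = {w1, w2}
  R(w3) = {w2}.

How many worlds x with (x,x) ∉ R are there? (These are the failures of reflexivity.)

Enumerating: w1, w3.

2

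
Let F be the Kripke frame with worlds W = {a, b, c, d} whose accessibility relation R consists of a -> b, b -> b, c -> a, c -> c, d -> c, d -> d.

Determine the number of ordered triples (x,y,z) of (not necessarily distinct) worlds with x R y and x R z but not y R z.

Enumerating: (c,a,a), (c,a,c), (d,c,d).

3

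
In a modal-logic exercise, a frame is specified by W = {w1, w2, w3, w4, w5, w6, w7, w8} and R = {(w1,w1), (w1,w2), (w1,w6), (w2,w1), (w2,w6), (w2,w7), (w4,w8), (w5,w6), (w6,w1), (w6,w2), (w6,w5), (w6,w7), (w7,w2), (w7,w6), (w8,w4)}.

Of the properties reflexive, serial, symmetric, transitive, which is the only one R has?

symmetric

Reflexive: no — w2 is not related to itself.
Serial: no — w3 has no R-successor.
Symmetric: yes — every pair in R has its reverse in R.
Transitive: no — w1 R w2 and w2 R w7, but not w1 R w7.
Only symmetric holds.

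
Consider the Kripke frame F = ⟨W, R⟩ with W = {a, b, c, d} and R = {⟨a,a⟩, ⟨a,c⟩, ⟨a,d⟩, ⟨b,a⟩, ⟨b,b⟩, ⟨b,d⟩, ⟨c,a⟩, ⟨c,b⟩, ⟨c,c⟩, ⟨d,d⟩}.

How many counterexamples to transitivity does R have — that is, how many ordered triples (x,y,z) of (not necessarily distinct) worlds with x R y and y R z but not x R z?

Enumerating: (a,c,b), (b,a,c), (c,a,d), (c,b,d).

4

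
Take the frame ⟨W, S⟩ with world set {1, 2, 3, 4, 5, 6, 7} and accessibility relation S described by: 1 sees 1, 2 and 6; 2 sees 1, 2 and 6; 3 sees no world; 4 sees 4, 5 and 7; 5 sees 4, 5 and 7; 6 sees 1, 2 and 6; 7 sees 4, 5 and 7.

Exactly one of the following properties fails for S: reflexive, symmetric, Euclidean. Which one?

reflexive

Reflexive: no — 3 is not related to itself.
Symmetric: yes — every pair in S has its reverse in S.
Euclidean: yes — any two successors of a common world are S-related.
Only reflexive fails.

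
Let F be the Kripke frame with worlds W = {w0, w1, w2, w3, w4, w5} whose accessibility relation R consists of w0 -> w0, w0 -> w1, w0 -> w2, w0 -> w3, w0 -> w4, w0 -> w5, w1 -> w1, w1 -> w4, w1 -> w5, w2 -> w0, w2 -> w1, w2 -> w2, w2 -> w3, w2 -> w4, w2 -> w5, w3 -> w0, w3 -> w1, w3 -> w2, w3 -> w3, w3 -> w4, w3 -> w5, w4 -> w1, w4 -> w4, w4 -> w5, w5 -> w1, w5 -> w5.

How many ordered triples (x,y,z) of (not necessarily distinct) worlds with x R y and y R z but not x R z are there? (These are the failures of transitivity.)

1

Enumerating: (w5,w1,w4).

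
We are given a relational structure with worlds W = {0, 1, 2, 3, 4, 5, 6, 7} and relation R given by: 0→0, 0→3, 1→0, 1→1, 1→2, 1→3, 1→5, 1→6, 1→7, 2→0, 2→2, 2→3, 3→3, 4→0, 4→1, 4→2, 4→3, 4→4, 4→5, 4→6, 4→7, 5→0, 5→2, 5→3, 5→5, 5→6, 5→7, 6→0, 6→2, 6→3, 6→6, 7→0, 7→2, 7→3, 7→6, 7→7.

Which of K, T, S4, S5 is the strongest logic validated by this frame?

S4

Reflexive (axiom T): yes — every world is R-related to itself.
Transitive (axiom 4): yes — every two-step R-path is closed by a direct edge.
Euclidean (axiom 5): no — 1 R 0 and 1 R 2, but not 0 R 2.
So F validates K, T, S4; S5 would additionally require R to be Euclidean. The strongest is S4.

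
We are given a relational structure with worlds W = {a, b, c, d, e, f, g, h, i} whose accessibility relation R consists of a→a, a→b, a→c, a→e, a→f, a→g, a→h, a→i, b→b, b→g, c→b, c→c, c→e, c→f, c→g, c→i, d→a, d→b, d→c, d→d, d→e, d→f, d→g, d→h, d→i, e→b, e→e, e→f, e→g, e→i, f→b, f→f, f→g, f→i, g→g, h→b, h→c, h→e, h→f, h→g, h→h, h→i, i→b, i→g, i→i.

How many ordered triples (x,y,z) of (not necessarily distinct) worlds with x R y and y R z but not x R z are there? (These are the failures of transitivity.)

0

R is transitive; there are no such tuples.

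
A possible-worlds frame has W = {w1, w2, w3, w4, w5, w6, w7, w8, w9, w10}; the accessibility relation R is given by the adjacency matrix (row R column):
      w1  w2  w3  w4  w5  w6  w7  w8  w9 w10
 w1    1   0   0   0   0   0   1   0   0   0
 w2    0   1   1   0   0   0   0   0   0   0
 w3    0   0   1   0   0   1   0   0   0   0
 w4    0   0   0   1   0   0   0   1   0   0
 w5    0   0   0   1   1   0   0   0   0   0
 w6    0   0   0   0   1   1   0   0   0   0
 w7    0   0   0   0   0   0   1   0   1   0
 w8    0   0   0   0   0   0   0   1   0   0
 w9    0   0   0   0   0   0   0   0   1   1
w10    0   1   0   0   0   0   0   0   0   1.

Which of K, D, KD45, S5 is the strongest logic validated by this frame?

Serial (axiom D): yes — every world has a successor (e.g. w1 R w1).
Euclidean (axiom 5): no — w1 R w7 and w1 R w1, but not w7 R w1.
Transitive (axiom 4): no — w1 R w7 and w7 R w9, but not w1 R w9.
Reflexive (axiom T): yes — every world is R-related to itself.
So F validates K, D; KD45 would additionally require R to be Euclidean and transitive. The strongest is D.

D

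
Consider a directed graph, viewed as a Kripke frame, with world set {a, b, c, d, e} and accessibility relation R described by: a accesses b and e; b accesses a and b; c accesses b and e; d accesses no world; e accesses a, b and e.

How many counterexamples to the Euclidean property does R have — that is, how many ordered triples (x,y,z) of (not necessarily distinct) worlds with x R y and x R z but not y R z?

Enumerating: (a,b,e), (b,a,a), (c,b,e), (e,a,a), (e,b,e).

5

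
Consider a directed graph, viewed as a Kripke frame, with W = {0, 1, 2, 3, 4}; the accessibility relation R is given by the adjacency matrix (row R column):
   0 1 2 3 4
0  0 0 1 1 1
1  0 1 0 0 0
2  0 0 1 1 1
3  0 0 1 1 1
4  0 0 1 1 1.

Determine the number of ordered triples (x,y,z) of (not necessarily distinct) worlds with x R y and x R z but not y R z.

0

R is Euclidean; there are no such tuples.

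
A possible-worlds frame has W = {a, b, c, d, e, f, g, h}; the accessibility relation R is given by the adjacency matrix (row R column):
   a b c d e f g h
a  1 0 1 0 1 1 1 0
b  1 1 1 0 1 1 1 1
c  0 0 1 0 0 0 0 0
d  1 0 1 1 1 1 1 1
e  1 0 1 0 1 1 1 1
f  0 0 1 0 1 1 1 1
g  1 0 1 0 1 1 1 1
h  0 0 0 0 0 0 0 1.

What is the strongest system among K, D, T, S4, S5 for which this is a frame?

T

Serial (axiom D): yes — every world has a successor (e.g. a R a).
Reflexive (axiom T): yes — every world is R-related to itself.
Transitive (axiom 4): no — a R e and e R h, but not a R h.
Euclidean (axiom 5): no — a R c and a R e, but not c R e.
So F validates K, D, T; S4 would additionally require R to be transitive. The strongest is T.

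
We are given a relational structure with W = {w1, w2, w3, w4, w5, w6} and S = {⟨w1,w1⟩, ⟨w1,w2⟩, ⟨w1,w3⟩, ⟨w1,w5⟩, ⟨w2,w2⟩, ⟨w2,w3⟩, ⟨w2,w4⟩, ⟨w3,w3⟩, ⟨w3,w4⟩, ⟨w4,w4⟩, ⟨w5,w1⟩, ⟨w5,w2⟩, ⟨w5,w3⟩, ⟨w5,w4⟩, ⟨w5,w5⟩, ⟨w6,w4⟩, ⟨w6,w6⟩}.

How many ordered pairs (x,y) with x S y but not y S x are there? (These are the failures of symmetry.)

Enumerating: (w1,w2), (w1,w3), (w2,w3), (w2,w4), (w3,w4), (w5,w2), (w5,w3), (w5,w4), (w6,w4).

9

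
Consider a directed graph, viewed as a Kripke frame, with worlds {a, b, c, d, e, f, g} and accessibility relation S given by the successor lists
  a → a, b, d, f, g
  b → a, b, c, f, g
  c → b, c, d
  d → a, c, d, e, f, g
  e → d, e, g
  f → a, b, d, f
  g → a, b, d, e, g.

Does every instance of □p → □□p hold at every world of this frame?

No

Axiom 4 corresponds to the accessibility relation being transitive.
Transitive: no — a S b and b S c, but not a S c.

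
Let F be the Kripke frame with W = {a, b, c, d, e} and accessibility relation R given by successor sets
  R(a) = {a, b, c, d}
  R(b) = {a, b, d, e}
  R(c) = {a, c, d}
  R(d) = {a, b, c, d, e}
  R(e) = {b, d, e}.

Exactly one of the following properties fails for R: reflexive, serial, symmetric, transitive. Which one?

transitive

Reflexive: yes — every world is R-related to itself.
Serial: yes — every world has a successor (e.g. a R a).
Symmetric: yes — every pair in R has its reverse in R.
Transitive: no — a R b and b R e, but not a R e.
Only transitive fails.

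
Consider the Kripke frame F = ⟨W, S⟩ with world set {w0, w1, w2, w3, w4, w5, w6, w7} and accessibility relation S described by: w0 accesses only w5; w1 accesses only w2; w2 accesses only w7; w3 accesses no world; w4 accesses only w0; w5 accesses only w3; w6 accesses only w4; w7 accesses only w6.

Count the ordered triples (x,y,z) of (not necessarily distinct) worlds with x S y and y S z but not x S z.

Enumerating: (w0,w5,w3), (w1,w2,w7), (w2,w7,w6), (w4,w0,w5), (w6,w4,w0), (w7,w6,w4).

6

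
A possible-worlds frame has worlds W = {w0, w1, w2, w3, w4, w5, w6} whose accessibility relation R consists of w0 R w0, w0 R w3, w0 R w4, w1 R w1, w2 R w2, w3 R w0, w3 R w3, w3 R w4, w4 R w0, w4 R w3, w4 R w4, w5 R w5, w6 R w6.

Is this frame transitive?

Transitive: yes — every two-step R-path is closed by a direct edge.

Yes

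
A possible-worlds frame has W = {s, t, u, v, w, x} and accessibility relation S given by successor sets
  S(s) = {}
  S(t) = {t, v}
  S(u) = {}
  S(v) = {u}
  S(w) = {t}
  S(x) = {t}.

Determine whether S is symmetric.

Symmetric: no — t S v but not v S t.

No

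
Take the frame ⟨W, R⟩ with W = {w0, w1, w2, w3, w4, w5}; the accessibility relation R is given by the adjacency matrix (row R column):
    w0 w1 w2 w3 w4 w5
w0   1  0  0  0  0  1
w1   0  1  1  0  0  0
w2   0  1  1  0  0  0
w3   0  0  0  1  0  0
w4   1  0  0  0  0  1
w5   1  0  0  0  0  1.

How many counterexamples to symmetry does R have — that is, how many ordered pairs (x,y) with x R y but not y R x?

2

Enumerating: (w4,w0), (w4,w5).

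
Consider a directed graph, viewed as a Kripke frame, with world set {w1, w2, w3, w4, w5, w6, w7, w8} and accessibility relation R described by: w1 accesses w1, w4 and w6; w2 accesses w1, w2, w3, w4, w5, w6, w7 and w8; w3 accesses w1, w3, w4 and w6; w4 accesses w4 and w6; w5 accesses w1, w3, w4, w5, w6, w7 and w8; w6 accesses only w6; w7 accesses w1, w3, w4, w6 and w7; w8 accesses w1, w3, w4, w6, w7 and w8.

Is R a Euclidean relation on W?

No

Euclidean: no — w1 R w6 and w1 R w4, but not w6 R w4.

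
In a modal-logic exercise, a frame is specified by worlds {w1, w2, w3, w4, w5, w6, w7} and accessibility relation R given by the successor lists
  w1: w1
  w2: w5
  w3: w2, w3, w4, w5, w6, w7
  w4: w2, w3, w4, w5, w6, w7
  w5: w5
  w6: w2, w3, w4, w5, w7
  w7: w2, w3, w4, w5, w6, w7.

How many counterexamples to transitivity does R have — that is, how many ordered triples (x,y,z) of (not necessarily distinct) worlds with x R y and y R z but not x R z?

3

Enumerating: (w6,w3,w6), (w6,w4,w6), (w6,w7,w6).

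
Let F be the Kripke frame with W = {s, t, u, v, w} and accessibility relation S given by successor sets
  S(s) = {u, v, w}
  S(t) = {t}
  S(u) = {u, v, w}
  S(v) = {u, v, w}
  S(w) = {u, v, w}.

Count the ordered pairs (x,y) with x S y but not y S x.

3

Enumerating: (s,u), (s,v), (s,w).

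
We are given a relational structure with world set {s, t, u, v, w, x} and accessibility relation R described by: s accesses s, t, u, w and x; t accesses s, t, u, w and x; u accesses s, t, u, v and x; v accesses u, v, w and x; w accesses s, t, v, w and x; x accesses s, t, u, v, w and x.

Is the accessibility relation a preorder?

No

Reflexive: yes — every world is R-related to itself.
Transitive: no — s R u and u R v, but not s R v.
So R is not a preorder.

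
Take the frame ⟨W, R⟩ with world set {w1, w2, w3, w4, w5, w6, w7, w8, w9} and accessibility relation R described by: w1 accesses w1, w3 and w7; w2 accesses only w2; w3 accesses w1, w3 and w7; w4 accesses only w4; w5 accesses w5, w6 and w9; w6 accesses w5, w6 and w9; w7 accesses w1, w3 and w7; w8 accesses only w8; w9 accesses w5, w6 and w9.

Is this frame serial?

Serial: yes — every world has a successor (e.g. w1 R w1).

Yes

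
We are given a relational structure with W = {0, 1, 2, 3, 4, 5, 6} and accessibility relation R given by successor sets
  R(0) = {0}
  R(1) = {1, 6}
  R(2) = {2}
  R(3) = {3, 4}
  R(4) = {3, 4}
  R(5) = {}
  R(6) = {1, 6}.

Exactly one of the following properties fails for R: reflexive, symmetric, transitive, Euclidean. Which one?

Reflexive: no — 5 is not related to itself.
Symmetric: yes — every pair in R has its reverse in R.
Transitive: yes — every two-step R-path is closed by a direct edge.
Euclidean: yes — any two successors of a common world are R-related.
Only reflexive fails.

reflexive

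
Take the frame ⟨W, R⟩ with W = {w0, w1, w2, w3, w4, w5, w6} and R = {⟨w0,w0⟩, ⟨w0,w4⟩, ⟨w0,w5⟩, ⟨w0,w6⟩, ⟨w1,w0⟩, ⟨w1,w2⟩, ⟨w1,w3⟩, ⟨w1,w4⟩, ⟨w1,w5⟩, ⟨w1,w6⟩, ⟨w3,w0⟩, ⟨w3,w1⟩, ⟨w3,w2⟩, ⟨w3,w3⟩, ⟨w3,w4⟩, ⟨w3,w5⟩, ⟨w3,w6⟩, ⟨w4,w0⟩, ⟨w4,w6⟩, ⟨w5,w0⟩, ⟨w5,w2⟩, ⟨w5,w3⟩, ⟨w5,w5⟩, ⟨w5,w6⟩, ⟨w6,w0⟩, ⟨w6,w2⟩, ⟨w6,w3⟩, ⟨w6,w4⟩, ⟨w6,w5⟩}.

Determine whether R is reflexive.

No

Reflexive: no — w1 is not related to itself.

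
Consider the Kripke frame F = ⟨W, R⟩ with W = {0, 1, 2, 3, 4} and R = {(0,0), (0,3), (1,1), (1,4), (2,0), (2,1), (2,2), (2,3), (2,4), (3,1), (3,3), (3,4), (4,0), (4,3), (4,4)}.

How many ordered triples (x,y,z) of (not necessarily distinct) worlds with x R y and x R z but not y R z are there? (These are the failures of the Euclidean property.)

16

Enumerating: (0,3,0), (1,4,1), (2,0,1), (2,0,2), (2,0,4), (2,1,0), (2,1,2), (2,1,3), (2,3,0), (2,3,2), (2,4,1), (2,4,2), (3,1,3), (3,4,1), (4,0,4), (4,3,0).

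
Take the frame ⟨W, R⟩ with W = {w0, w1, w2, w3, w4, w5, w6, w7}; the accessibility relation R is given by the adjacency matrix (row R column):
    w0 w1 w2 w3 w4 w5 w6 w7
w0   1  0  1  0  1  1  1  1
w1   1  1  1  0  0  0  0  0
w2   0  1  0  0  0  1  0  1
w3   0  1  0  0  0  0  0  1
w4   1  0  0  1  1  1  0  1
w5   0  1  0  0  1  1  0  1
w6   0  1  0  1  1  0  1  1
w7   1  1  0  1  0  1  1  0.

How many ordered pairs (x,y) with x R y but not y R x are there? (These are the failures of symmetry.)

14

Enumerating: (w0,w2), (w0,w5), (w0,w6), (w1,w0), (w2,w5), (w2,w7), (w3,w1), (w4,w3), (w4,w7), (w5,w1), (w6,w1), (w6,w3), (w6,w4), (w7,w1).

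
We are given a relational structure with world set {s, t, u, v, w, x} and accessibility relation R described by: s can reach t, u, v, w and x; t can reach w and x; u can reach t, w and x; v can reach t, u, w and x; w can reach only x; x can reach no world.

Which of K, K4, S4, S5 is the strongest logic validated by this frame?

Transitive (axiom 4): yes — every two-step R-path is closed by a direct edge.
Reflexive (axiom T): no — s is not related to itself.
Euclidean (axiom 5): no — s R t and s R u, but not t R u.
So F validates K, K4; S4 would additionally require R to be reflexive. The strongest is K4.

K4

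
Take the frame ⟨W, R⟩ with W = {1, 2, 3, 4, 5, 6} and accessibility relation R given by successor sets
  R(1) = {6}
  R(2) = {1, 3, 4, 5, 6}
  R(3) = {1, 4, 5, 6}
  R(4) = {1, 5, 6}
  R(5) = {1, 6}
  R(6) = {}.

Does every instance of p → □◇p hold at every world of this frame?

Axiom B corresponds to the accessibility relation being symmetric.
Symmetric: no — 1 R 6 but not 6 R 1.

No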